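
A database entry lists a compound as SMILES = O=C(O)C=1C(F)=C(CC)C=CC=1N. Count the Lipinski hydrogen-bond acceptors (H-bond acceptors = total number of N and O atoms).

N atoms: 1; O atoms: 2.
Lipinski HBA = 1 + 2 = 3.

3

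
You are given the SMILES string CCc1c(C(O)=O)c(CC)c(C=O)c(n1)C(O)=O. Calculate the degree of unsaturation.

Molecular formula: C12H13NO5.
DoU = (2C + 2 + N − H − X) / 2, where X is the halogen count and O/S are ignored.
    = (2·12 + 2 + 1 − 13 − 0) / 2 = 14 / 2 = 7.

7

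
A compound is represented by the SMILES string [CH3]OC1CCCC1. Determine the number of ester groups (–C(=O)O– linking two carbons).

0

Scan the SMILES for the ester motif — none present.
Groups that are present: 1 ether.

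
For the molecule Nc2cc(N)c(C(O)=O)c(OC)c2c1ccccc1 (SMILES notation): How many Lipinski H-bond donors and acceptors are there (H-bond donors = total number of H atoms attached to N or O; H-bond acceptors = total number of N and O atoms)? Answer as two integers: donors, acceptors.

Donors: find every N or O and count the H atoms it carries.
  atom 1 (N): bond orders sum to 1 → 2 H
  atom 5 (N): bond orders sum to 1 → 2 H
  atom 8 (O): bond orders sum to 1 → 1 H
  atom 9 (O): bond orders sum to 2 → 0 H
  atom 11 (O): bond orders sum to 2 → 0 H
Lipinski HBD = 5.
Acceptors: N atoms = 2, O atoms = 3 → HBA = 5.

5, 5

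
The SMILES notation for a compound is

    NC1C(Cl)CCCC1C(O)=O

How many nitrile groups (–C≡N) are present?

0

Scan the SMILES for the nitrile motif — none present.
Groups that are present: 1 carboxylic acid, 1 primary amine.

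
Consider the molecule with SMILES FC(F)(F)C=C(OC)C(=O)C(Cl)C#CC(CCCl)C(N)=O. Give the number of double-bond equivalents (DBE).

Molecular formula: C12H12Cl2F3NO3.
DoU = (2C + 2 + N − H − X) / 2, where X is the halogen count and O/S are ignored.
    = (2·12 + 2 + 1 − 12 − 5) / 2 = 10 / 2 = 5.

5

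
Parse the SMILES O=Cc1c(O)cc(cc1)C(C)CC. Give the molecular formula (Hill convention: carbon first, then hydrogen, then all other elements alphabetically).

C11H14O2

Walk through each heavy atom and fill implicit hydrogens from standard valence (C 4, N 3, O 2, S 2, halogen 1); for lowercase aromatic atoms, an aromatic c carries 1 H when it has two neighbours and 0 H with three, and aromatic n carries 0 H:
  atom 1: O, bond orders sum to 2 (valence 2) → 0 H
  atom 2: C, bond orders sum to 3 (valence 4) → 1 H
  atom 3: aromatic c, 3 neighbours → 0 H
  atom 4: aromatic c, 3 neighbours → 0 H
  atom 5: O, bond orders sum to 1 (valence 2) → 1 H
  atom 6: aromatic c, 2 neighbours → 1 H
  atom 7: aromatic c, 3 neighbours → 0 H
  atom 8: aromatic c, 2 neighbours → 1 H
  atom 9: aromatic c, 2 neighbours → 1 H
  atom 10: C, bond orders sum to 3 (valence 4) → 1 H
  atom 11: C, bond orders sum to 1 (valence 4) → 3 H
  atom 12: C, bond orders sum to 2 (valence 4) → 2 H
  atom 13: C, bond orders sum to 1 (valence 4) → 3 H
Totals → C:11, H:14, O:2.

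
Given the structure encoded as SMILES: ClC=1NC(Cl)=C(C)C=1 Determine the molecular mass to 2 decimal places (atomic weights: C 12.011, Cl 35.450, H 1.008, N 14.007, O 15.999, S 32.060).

150.00 g/mol

First, the molecular formula is C5H5Cl2N (counting implicit H from valence).
  C: 5 × 12.011 = 60.055
  Cl: 2 × 35.450 = 70.900
  H: 5 × 1.008 = 5.040
  N: 1 × 14.007 = 14.007
Sum: 5×12.011 + 2×35.450 + 5×1.008 + 1×14.007 = 150.002 → 150.00 g/mol.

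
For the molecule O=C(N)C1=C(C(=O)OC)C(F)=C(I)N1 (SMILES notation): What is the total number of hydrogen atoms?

6

Walk through each heavy atom and fill implicit hydrogens from standard valence (C 4, N 3, O 2, S 2, halogen 1):
  atom 1: O, bond orders sum to 2 (valence 2) → 0 H
  atom 2: C, bond orders sum to 4 (valence 4) → 0 H
  atom 3: N, bond orders sum to 1 (valence 3) → 2 H
  atom 4: C, bond orders sum to 4 (valence 4) → 0 H
  atom 5: C, bond orders sum to 4 (valence 4) → 0 H
  atom 6: C, bond orders sum to 4 (valence 4) → 0 H
  atom 7: O, bond orders sum to 2 (valence 2) → 0 H
  atom 8: O, bond orders sum to 2 (valence 2) → 0 H
  atom 9: C, bond orders sum to 1 (valence 4) → 3 H
  atom 10: C, bond orders sum to 4 (valence 4) → 0 H
  atom 11: F (halogen, monovalent) → 0 H
  atom 12: C, bond orders sum to 4 (valence 4) → 0 H
  atom 13: I (halogen, monovalent) → 0 H
  atom 14: N, bond orders sum to 2 (valence 3) → 1 H
Total hydrogens: 6.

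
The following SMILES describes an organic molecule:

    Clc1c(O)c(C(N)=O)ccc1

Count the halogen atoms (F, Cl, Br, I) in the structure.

1

Halogen atoms appear at heavy-atom position 1 (1×Cl).
Other groups present: 1 amide, 1 hydroxyl.
Halogen count: 1.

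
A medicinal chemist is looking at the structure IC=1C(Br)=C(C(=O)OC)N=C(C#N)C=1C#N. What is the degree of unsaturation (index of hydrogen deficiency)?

9

Degree of unsaturation = (number of rings) + (number of π bonds).
Ring closures in the SMILES: 1.
π bonds: 4 double bonds (each 1 DoU), 2 triple bonds (each 2 DoU) → 8 DoU from unsaturation.
Total DoU = 1 + 8 = 9.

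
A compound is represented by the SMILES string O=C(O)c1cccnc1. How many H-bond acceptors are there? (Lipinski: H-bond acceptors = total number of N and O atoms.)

3

N atoms: 1; O atoms: 2.
Lipinski HBA = 1 + 2 = 3.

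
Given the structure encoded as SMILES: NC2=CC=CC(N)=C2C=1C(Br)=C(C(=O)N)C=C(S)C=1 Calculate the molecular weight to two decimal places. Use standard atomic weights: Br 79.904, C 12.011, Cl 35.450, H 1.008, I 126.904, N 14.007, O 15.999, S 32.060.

First, the molecular formula is C13H12BrN3OS (counting implicit H from valence).
  Br: 1 × 79.904 = 79.904
  C: 13 × 12.011 = 156.143
  H: 12 × 1.008 = 12.096
  N: 3 × 14.007 = 42.021
  O: 1 × 15.999 = 15.999
  S: 1 × 32.060 = 32.060
Sum: 1×79.904 + 13×12.011 + 12×1.008 + 3×14.007 + 1×15.999 + 1×32.060 = 338.223 → 338.22 g/mol.

338.22 g/mol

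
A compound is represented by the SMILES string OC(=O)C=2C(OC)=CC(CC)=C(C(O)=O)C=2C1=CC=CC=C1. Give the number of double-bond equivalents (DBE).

10

Degree of unsaturation = (number of rings) + (number of π bonds).
Ring closures in the SMILES: 2.
π bonds: 8 double bonds (each 1 DoU) → 8 DoU from unsaturation.
Total DoU = 2 + 8 = 10.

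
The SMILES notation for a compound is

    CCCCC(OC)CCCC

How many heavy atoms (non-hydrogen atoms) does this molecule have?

11

Every atom symbol written in the SMILES (organic subset) is one heavy atom; implicit H are not written.
Heavy atoms by element → C:10, O:1.
Total: 11.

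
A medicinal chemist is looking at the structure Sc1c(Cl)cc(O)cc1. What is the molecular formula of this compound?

C6H5ClOS

Walk through each heavy atom and fill implicit hydrogens from standard valence (C 4, N 3, O 2, S 2, halogen 1); for lowercase aromatic atoms, an aromatic c carries 1 H when it has two neighbours and 0 H with three, and aromatic n carries 0 H:
  atom 1: S, bond orders sum to 1 (valence 2) → 1 H
  atom 2: aromatic c, 3 neighbours → 0 H
  atom 3: aromatic c, 3 neighbours → 0 H
  atom 4: Cl (halogen, monovalent) → 0 H
  atom 5: aromatic c, 2 neighbours → 1 H
  atom 6: aromatic c, 3 neighbours → 0 H
  atom 7: O, bond orders sum to 1 (valence 2) → 1 H
  atom 8: aromatic c, 2 neighbours → 1 H
  atom 9: aromatic c, 2 neighbours → 1 H
Totals → C:6, H:5, Cl:1, O:1, S:1.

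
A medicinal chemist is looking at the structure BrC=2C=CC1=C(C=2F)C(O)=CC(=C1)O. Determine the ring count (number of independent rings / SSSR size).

2

In SMILES, each pair of matching ring-closure digits denotes one ring-closing bond; the number of such bonds equals the number of independent rings.
Ring-closure bonds here: 2.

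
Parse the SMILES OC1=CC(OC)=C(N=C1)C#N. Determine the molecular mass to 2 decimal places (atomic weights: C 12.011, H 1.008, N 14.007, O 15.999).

150.14 g/mol

First, the molecular formula is C7H6N2O2 (counting implicit H from valence).
  C: 7 × 12.011 = 84.077
  H: 6 × 1.008 = 6.048
  N: 2 × 14.007 = 28.014
  O: 2 × 15.999 = 31.998
Sum: 7×12.011 + 6×1.008 + 2×14.007 + 2×15.999 = 150.137 → 150.14 g/mol.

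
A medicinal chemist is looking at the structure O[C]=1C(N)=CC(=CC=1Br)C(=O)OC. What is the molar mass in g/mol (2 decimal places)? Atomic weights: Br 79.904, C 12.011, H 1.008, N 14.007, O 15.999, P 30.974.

246.06 g/mol

First, the molecular formula is C8H8BrNO3 (counting implicit H from valence).
  Br: 1 × 79.904 = 79.904
  C: 8 × 12.011 = 96.088
  H: 8 × 1.008 = 8.064
  N: 1 × 14.007 = 14.007
  O: 3 × 15.999 = 47.997
Sum: 1×79.904 + 8×12.011 + 8×1.008 + 1×14.007 + 3×15.999 = 246.060 → 246.06 g/mol.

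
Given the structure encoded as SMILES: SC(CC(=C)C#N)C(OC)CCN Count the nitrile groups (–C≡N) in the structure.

The nitrile motif appears at heavy-atom position 6 in the SMILES.
Other groups present: 1 alkene, 1 ether, 1 primary amine, 1 thiol.
Nitrile count: 1.

1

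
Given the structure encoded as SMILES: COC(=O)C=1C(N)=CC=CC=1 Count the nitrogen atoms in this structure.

1

Scan the SMILES for N atoms (remember two-letter symbols like Cl and Br are single atoms).
Nitrogen count: 1.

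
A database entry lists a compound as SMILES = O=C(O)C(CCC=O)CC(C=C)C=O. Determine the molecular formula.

C10H14O4

Walk through each heavy atom and fill implicit hydrogens from standard valence (C 4, N 3, O 2, S 2, halogen 1):
  atom 1: O, bond orders sum to 2 (valence 2) → 0 H
  atom 2: C, bond orders sum to 4 (valence 4) → 0 H
  atom 3: O, bond orders sum to 1 (valence 2) → 1 H
  atom 4: C, bond orders sum to 3 (valence 4) → 1 H
  atom 5: C, bond orders sum to 2 (valence 4) → 2 H
  atom 6: C, bond orders sum to 2 (valence 4) → 2 H
  atom 7: C, bond orders sum to 3 (valence 4) → 1 H
  atom 8: O, bond orders sum to 2 (valence 2) → 0 H
  atom 9: C, bond orders sum to 2 (valence 4) → 2 H
  atom 10: C, bond orders sum to 3 (valence 4) → 1 H
  atom 11: C, bond orders sum to 3 (valence 4) → 1 H
  atom 12: C, bond orders sum to 2 (valence 4) → 2 H
  atom 13: C, bond orders sum to 3 (valence 4) → 1 H
  atom 14: O, bond orders sum to 2 (valence 2) → 0 H
Totals → C:10, H:14, O:4.
In Hill order: C10H14O4.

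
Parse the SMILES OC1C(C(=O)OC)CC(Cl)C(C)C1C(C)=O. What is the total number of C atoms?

Count every carbon token in the SMILES (each C, including those in ring-closure positions and inside branches).
Carbon count: 11.

11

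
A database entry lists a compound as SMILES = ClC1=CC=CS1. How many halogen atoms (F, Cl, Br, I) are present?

1

Halogen atoms appear at heavy-atom position 1 (1×Cl).
Halogen count: 1.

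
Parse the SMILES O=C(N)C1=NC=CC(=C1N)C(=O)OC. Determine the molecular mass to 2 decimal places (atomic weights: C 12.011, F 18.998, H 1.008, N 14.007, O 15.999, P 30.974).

First, the molecular formula is C8H9N3O3 (counting implicit H from valence).
  C: 8 × 12.011 = 96.088
  H: 9 × 1.008 = 9.072
  N: 3 × 14.007 = 42.021
  O: 3 × 15.999 = 47.997
Sum: 8×12.011 + 9×1.008 + 3×14.007 + 3×15.999 = 195.178 → 195.18 g/mol.

195.18 g/mol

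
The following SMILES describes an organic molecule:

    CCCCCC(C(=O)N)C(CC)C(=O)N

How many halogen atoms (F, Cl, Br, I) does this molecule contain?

Scan the SMILES for the halogen motif — none present.
Groups that are present: 2 amide.

0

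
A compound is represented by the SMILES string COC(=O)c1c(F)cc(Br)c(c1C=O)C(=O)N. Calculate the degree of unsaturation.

Molecular formula: C10H7BrFNO4.
DoU = (2C + 2 + N − H − X) / 2, where X is the halogen count and O/S are ignored.
    = (2·10 + 2 + 1 − 7 − 2) / 2 = 14 / 2 = 7.

7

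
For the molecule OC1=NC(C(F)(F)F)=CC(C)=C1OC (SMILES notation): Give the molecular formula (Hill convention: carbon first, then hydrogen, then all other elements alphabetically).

C8H8F3NO2

Walk through each heavy atom and fill implicit hydrogens from standard valence (C 4, N 3, O 2, S 2, halogen 1):
  atom 1: O, bond orders sum to 1 (valence 2) → 1 H
  atom 2: C, bond orders sum to 4 (valence 4) → 0 H
  atom 3: N, bond orders sum to 3 (valence 3) → 0 H
  atom 4: C, bond orders sum to 4 (valence 4) → 0 H
  atom 5: C, bond orders sum to 4 (valence 4) → 0 H
  atom 6: F (halogen, monovalent) → 0 H
  atom 7: F (halogen, monovalent) → 0 H
  atom 8: F (halogen, monovalent) → 0 H
  atom 9: C, bond orders sum to 3 (valence 4) → 1 H
  atom 10: C, bond orders sum to 4 (valence 4) → 0 H
  atom 11: C, bond orders sum to 1 (valence 4) → 3 H
  atom 12: C, bond orders sum to 4 (valence 4) → 0 H
  atom 13: O, bond orders sum to 2 (valence 2) → 0 H
  atom 14: C, bond orders sum to 1 (valence 4) → 3 H
Totals → C:8, H:8, F:3, N:1, O:2.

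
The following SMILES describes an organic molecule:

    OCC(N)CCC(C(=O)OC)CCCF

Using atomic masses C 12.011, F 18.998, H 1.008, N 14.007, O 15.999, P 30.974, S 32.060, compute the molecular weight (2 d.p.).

221.27 g/mol

First, the molecular formula is C10H20FNO3 (counting implicit H from valence).
  C: 10 × 12.011 = 120.110
  F: 1 × 18.998 = 18.998
  H: 20 × 1.008 = 20.160
  N: 1 × 14.007 = 14.007
  O: 3 × 15.999 = 47.997
Sum: 10×12.011 + 1×18.998 + 20×1.008 + 1×14.007 + 3×15.999 = 221.272 → 221.27 g/mol.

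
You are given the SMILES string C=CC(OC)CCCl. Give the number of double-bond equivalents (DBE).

1

Degree of unsaturation = (number of rings) + (number of π bonds).
Ring closures in the SMILES: 0.
π bonds: 1 double bond (each 1 DoU) → 1 DoU from unsaturation.
Total DoU = 0 + 1 = 1.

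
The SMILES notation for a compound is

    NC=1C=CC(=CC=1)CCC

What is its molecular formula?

C9H13N

Walk through each heavy atom and fill implicit hydrogens from standard valence (C 4, N 3, O 2, S 2, halogen 1):
  atom 1: N, bond orders sum to 1 (valence 3) → 2 H
  atom 2: C, bond orders sum to 4 (valence 4) → 0 H
  atom 3: C, bond orders sum to 3 (valence 4) → 1 H
  atom 4: C, bond orders sum to 3 (valence 4) → 1 H
  atom 5: C, bond orders sum to 4 (valence 4) → 0 H
  atom 6: C, bond orders sum to 3 (valence 4) → 1 H
  atom 7: C, bond orders sum to 3 (valence 4) → 1 H
  atom 8: C, bond orders sum to 2 (valence 4) → 2 H
  atom 9: C, bond orders sum to 2 (valence 4) → 2 H
  atom 10: C, bond orders sum to 1 (valence 4) → 3 H
Totals → C:9, H:13, N:1.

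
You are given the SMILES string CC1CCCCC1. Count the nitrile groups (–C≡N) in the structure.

Scan the SMILES for the nitrile motif — none present.

0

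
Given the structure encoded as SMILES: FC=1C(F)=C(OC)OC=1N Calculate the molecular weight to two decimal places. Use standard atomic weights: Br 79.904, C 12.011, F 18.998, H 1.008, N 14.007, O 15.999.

149.10 g/mol

First, the molecular formula is C5H5F2NO2 (counting implicit H from valence).
  C: 5 × 12.011 = 60.055
  F: 2 × 18.998 = 37.996
  H: 5 × 1.008 = 5.040
  N: 1 × 14.007 = 14.007
  O: 2 × 15.999 = 31.998
Sum: 5×12.011 + 2×18.998 + 5×1.008 + 1×14.007 + 2×15.999 = 149.096 → 149.10 g/mol.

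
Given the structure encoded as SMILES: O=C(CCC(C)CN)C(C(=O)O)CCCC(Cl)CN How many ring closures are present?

In SMILES, each pair of matching ring-closure digits denotes one ring-closing bond; the number of such bonds equals the number of independent rings.
Ring-closure bonds here: 0.

0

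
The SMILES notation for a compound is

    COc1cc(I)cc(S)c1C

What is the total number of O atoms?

Scan the SMILES for O atoms (remember two-letter symbols like Cl and Br are single atoms).
Oxygen count: 1.

1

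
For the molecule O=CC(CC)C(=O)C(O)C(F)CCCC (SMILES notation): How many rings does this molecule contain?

In SMILES, each pair of matching ring-closure digits denotes one ring-closing bond; the number of such bonds equals the number of independent rings.
Ring-closure bonds here: 0.

0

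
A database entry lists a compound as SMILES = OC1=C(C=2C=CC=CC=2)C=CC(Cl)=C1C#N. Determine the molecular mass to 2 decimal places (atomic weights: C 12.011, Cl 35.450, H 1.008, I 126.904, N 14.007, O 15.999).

229.66 g/mol

First, the molecular formula is C13H8ClNO (counting implicit H from valence).
  C: 13 × 12.011 = 156.143
  Cl: 1 × 35.450 = 35.450
  H: 8 × 1.008 = 8.064
  N: 1 × 14.007 = 14.007
  O: 1 × 15.999 = 15.999
Sum: 13×12.011 + 1×35.450 + 8×1.008 + 1×14.007 + 1×15.999 = 229.663 → 229.66 g/mol.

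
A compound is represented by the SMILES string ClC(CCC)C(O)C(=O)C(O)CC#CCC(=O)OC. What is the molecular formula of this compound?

C13H19ClO5

Walk through each heavy atom and fill implicit hydrogens from standard valence (C 4, N 3, O 2, S 2, halogen 1):
  atom 1: Cl (halogen, monovalent) → 0 H
  atom 2: C, bond orders sum to 3 (valence 4) → 1 H
  atom 3: C, bond orders sum to 2 (valence 4) → 2 H
  atom 4: C, bond orders sum to 2 (valence 4) → 2 H
  atom 5: C, bond orders sum to 1 (valence 4) → 3 H
  atom 6: C, bond orders sum to 3 (valence 4) → 1 H
  atom 7: O, bond orders sum to 1 (valence 2) → 1 H
  atom 8: C, bond orders sum to 4 (valence 4) → 0 H
  atom 9: O, bond orders sum to 2 (valence 2) → 0 H
  atom 10: C, bond orders sum to 3 (valence 4) → 1 H
  atom 11: O, bond orders sum to 1 (valence 2) → 1 H
  atom 12: C, bond orders sum to 2 (valence 4) → 2 H
  atom 13: C, bond orders sum to 4 (valence 4) → 0 H
  atom 14: C, bond orders sum to 4 (valence 4) → 0 H
  atom 15: C, bond orders sum to 2 (valence 4) → 2 H
  atom 16: C, bond orders sum to 4 (valence 4) → 0 H
  atom 17: O, bond orders sum to 2 (valence 2) → 0 H
  atom 18: O, bond orders sum to 2 (valence 2) → 0 H
  atom 19: C, bond orders sum to 1 (valence 4) → 3 H
Totals → C:13, H:19, Cl:1, O:5.
In Hill order: C13H19ClO5.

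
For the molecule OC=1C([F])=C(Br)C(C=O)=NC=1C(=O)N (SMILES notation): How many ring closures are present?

In SMILES, each pair of matching ring-closure digits denotes one ring-closing bond; the number of such bonds equals the number of independent rings.
Ring-closure bonds here: 1.

1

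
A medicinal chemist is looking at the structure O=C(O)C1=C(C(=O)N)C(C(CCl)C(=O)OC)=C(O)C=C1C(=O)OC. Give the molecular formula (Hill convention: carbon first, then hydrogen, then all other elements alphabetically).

C14H14ClNO8

Walk through each heavy atom and fill implicit hydrogens from standard valence (C 4, N 3, O 2, S 2, halogen 1):
  atom 1: O, bond orders sum to 2 (valence 2) → 0 H
  atom 2: C, bond orders sum to 4 (valence 4) → 0 H
  atom 3: O, bond orders sum to 1 (valence 2) → 1 H
  atom 4: C, bond orders sum to 4 (valence 4) → 0 H
  atom 5: C, bond orders sum to 4 (valence 4) → 0 H
  atom 6: C, bond orders sum to 4 (valence 4) → 0 H
  atom 7: O, bond orders sum to 2 (valence 2) → 0 H
  atom 8: N, bond orders sum to 1 (valence 3) → 2 H
  atom 9: C, bond orders sum to 4 (valence 4) → 0 H
  atom 10: C, bond orders sum to 3 (valence 4) → 1 H
  atom 11: C, bond orders sum to 2 (valence 4) → 2 H
  atom 12: Cl (halogen, monovalent) → 0 H
  atom 13: C, bond orders sum to 4 (valence 4) → 0 H
  atom 14: O, bond orders sum to 2 (valence 2) → 0 H
  atom 15: O, bond orders sum to 2 (valence 2) → 0 H
  atom 16: C, bond orders sum to 1 (valence 4) → 3 H
  atom 17: C, bond orders sum to 4 (valence 4) → 0 H
  atom 18: O, bond orders sum to 1 (valence 2) → 1 H
  atom 19: C, bond orders sum to 3 (valence 4) → 1 H
  atom 20: C, bond orders sum to 4 (valence 4) → 0 H
  atom 21: C, bond orders sum to 4 (valence 4) → 0 H
  atom 22: O, bond orders sum to 2 (valence 2) → 0 H
  atom 23: O, bond orders sum to 2 (valence 2) → 0 H
  atom 24: C, bond orders sum to 1 (valence 4) → 3 H
Totals → C:14, H:14, Cl:1, N:1, O:8.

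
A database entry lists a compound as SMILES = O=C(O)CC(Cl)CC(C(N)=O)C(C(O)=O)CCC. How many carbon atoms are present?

Count every carbon token in the SMILES (each C, including those in ring-closure positions and inside branches).
Carbon count: 11.

11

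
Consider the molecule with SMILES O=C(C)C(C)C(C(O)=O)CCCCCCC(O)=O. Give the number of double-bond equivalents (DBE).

3

Molecular formula: C13H22O5.
DoU = (2C + 2 + N − H − X) / 2, where X is the halogen count and O/S are ignored.
    = (2·13 + 2 + 0 − 22 − 0) / 2 = 6 / 2 = 3.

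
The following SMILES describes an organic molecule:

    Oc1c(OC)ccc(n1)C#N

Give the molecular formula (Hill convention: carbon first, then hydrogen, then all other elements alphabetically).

Walk through each heavy atom and fill implicit hydrogens from standard valence (C 4, N 3, O 2, S 2, halogen 1); for lowercase aromatic atoms, an aromatic c carries 1 H when it has two neighbours and 0 H with three, and aromatic n carries 0 H:
  atom 1: O, bond orders sum to 1 (valence 2) → 1 H
  atom 2: aromatic c, 3 neighbours → 0 H
  atom 3: aromatic c, 3 neighbours → 0 H
  atom 4: O, bond orders sum to 2 (valence 2) → 0 H
  atom 5: C, bond orders sum to 1 (valence 4) → 3 H
  atom 6: aromatic c, 2 neighbours → 1 H
  atom 7: aromatic c, 2 neighbours → 1 H
  atom 8: aromatic c, 3 neighbours → 0 H
  atom 9: aromatic n, 2 neighbours → 0 H
  atom 10: C, bond orders sum to 4 (valence 4) → 0 H
  atom 11: N, bond orders sum to 3 (valence 3) → 0 H
Totals → C:7, H:6, N:2, O:2.
In Hill order: C7H6N2O2.

C7H6N2O2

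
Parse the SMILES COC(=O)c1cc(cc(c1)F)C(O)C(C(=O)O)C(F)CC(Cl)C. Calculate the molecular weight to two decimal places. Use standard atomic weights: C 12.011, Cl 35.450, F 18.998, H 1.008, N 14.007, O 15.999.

First, the molecular formula is C15H17ClF2O5 (counting implicit H from valence).
  C: 15 × 12.011 = 180.165
  Cl: 1 × 35.450 = 35.450
  F: 2 × 18.998 = 37.996
  H: 17 × 1.008 = 17.136
  O: 5 × 15.999 = 79.995
Sum: 15×12.011 + 1×35.450 + 2×18.998 + 17×1.008 + 5×15.999 = 350.742 → 350.74 g/mol.

350.74 g/mol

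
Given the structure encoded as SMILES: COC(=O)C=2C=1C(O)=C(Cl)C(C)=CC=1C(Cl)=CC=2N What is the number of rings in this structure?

In SMILES, each pair of matching ring-closure digits denotes one ring-closing bond; the number of such bonds equals the number of independent rings.
Ring-closure bonds here: 2.

2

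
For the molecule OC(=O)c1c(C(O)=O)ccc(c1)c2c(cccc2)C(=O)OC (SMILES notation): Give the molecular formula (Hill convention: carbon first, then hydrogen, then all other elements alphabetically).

C16H12O6

Walk through each heavy atom and fill implicit hydrogens from standard valence (C 4, N 3, O 2, S 2, halogen 1); for lowercase aromatic atoms, an aromatic c carries 1 H when it has two neighbours and 0 H with three, and aromatic n carries 0 H:
  atom 1: O, bond orders sum to 1 (valence 2) → 1 H
  atom 2: C, bond orders sum to 4 (valence 4) → 0 H
  atom 3: O, bond orders sum to 2 (valence 2) → 0 H
  atom 4: aromatic c, 3 neighbours → 0 H
  atom 5: aromatic c, 3 neighbours → 0 H
  atom 6: C, bond orders sum to 4 (valence 4) → 0 H
  atom 7: O, bond orders sum to 1 (valence 2) → 1 H
  atom 8: O, bond orders sum to 2 (valence 2) → 0 H
  atom 9: aromatic c, 2 neighbours → 1 H
  atom 10: aromatic c, 2 neighbours → 1 H
  atom 11: aromatic c, 3 neighbours → 0 H
  atom 12: aromatic c, 2 neighbours → 1 H
  atom 13: aromatic c, 3 neighbours → 0 H
  atom 14: aromatic c, 3 neighbours → 0 H
  atom 15: aromatic c, 2 neighbours → 1 H
  atom 16: aromatic c, 2 neighbours → 1 H
  atom 17: aromatic c, 2 neighbours → 1 H
  atom 18: aromatic c, 2 neighbours → 1 H
  atom 19: C, bond orders sum to 4 (valence 4) → 0 H
  atom 20: O, bond orders sum to 2 (valence 2) → 0 H
  atom 21: O, bond orders sum to 2 (valence 2) → 0 H
  atom 22: C, bond orders sum to 1 (valence 4) → 3 H
Totals → C:16, H:12, O:6.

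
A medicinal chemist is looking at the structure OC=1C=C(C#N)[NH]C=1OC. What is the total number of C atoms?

6

Count every carbon token in the SMILES (each C, including those in ring-closure positions and inside branches).
Carbon count: 6.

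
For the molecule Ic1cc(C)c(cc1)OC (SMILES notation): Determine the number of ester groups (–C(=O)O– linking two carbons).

0

Scan the SMILES for the ester motif — none present.
Groups that are present: 1 ether.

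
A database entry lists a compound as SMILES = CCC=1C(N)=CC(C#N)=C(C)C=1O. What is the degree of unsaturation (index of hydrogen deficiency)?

Molecular formula: C10H12N2O.
DoU = (2C + 2 + N − H − X) / 2, where X is the halogen count and O/S are ignored.
    = (2·10 + 2 + 2 − 12 − 0) / 2 = 12 / 2 = 6.

6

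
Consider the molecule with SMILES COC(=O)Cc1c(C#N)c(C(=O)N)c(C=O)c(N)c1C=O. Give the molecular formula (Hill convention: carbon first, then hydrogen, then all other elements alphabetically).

C13H11N3O5

Walk through each heavy atom and fill implicit hydrogens from standard valence (C 4, N 3, O 2, S 2, halogen 1); for lowercase aromatic atoms, an aromatic c carries 1 H when it has two neighbours and 0 H with three, and aromatic n carries 0 H:
  atom 1: C, bond orders sum to 1 (valence 4) → 3 H
  atom 2: O, bond orders sum to 2 (valence 2) → 0 H
  atom 3: C, bond orders sum to 4 (valence 4) → 0 H
  atom 4: O, bond orders sum to 2 (valence 2) → 0 H
  atom 5: C, bond orders sum to 2 (valence 4) → 2 H
  atom 6: aromatic c, 3 neighbours → 0 H
  atom 7: aromatic c, 3 neighbours → 0 H
  atom 8: C, bond orders sum to 4 (valence 4) → 0 H
  atom 9: N, bond orders sum to 3 (valence 3) → 0 H
  atom 10: aromatic c, 3 neighbours → 0 H
  atom 11: C, bond orders sum to 4 (valence 4) → 0 H
  atom 12: O, bond orders sum to 2 (valence 2) → 0 H
  atom 13: N, bond orders sum to 1 (valence 3) → 2 H
  atom 14: aromatic c, 3 neighbours → 0 H
  atom 15: C, bond orders sum to 3 (valence 4) → 1 H
  atom 16: O, bond orders sum to 2 (valence 2) → 0 H
  atom 17: aromatic c, 3 neighbours → 0 H
  atom 18: N, bond orders sum to 1 (valence 3) → 2 H
  atom 19: aromatic c, 3 neighbours → 0 H
  atom 20: C, bond orders sum to 3 (valence 4) → 1 H
  atom 21: O, bond orders sum to 2 (valence 2) → 0 H
Totals → C:13, H:11, N:3, O:5.
In Hill order: C13H11N3O5.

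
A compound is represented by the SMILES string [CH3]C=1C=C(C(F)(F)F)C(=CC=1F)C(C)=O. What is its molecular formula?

C10H8F4O

Walk through each heavy atom and fill implicit hydrogens from standard valence (C 4, N 3, O 2, S 2, halogen 1):
  atom 1: C with explicit H count 3
  atom 2: C, bond orders sum to 4 (valence 4) → 0 H
  atom 3: C, bond orders sum to 3 (valence 4) → 1 H
  atom 4: C, bond orders sum to 4 (valence 4) → 0 H
  atom 5: C, bond orders sum to 4 (valence 4) → 0 H
  atom 6: F (halogen, monovalent) → 0 H
  atom 7: F (halogen, monovalent) → 0 H
  atom 8: F (halogen, monovalent) → 0 H
  atom 9: C, bond orders sum to 4 (valence 4) → 0 H
  atom 10: C, bond orders sum to 3 (valence 4) → 1 H
  atom 11: C, bond orders sum to 4 (valence 4) → 0 H
  atom 12: F (halogen, monovalent) → 0 H
  atom 13: C, bond orders sum to 4 (valence 4) → 0 H
  atom 14: C, bond orders sum to 1 (valence 4) → 3 H
  atom 15: O, bond orders sum to 2 (valence 2) → 0 H
Totals → C:10, H:8, F:4, O:1.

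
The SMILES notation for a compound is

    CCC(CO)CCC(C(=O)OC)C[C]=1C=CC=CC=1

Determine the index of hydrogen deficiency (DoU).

Degree of unsaturation = (number of rings) + (number of π bonds).
Ring closures in the SMILES: 1.
π bonds: 4 double bonds (each 1 DoU) → 4 DoU from unsaturation.
Total DoU = 1 + 4 = 5.

5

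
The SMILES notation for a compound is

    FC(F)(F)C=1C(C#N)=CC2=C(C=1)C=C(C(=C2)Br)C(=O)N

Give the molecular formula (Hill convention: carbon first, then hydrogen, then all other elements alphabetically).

C13H6BrF3N2O

Walk through each heavy atom and fill implicit hydrogens from standard valence (C 4, N 3, O 2, S 2, halogen 1):
  atom 1: F (halogen, monovalent) → 0 H
  atom 2: C, bond orders sum to 4 (valence 4) → 0 H
  atom 3: F (halogen, monovalent) → 0 H
  atom 4: F (halogen, monovalent) → 0 H
  atom 5: C, bond orders sum to 4 (valence 4) → 0 H
  atom 6: C, bond orders sum to 4 (valence 4) → 0 H
  atom 7: C, bond orders sum to 4 (valence 4) → 0 H
  atom 8: N, bond orders sum to 3 (valence 3) → 0 H
  atom 9: C, bond orders sum to 3 (valence 4) → 1 H
  atom 10: C, bond orders sum to 4 (valence 4) → 0 H
  atom 11: C, bond orders sum to 4 (valence 4) → 0 H
  atom 12: C, bond orders sum to 3 (valence 4) → 1 H
  atom 13: C, bond orders sum to 3 (valence 4) → 1 H
  atom 14: C, bond orders sum to 4 (valence 4) → 0 H
  atom 15: C, bond orders sum to 4 (valence 4) → 0 H
  atom 16: C, bond orders sum to 3 (valence 4) → 1 H
  atom 17: Br (halogen, monovalent) → 0 H
  atom 18: C, bond orders sum to 4 (valence 4) → 0 H
  atom 19: O, bond orders sum to 2 (valence 2) → 0 H
  atom 20: N, bond orders sum to 1 (valence 3) → 2 H
Totals → C:13, H:6, Br:1, F:3, N:2, O:1.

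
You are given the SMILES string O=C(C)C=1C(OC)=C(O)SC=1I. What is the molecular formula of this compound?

C7H7IO3S

Walk through each heavy atom and fill implicit hydrogens from standard valence (C 4, N 3, O 2, S 2, halogen 1):
  atom 1: O, bond orders sum to 2 (valence 2) → 0 H
  atom 2: C, bond orders sum to 4 (valence 4) → 0 H
  atom 3: C, bond orders sum to 1 (valence 4) → 3 H
  atom 4: C, bond orders sum to 4 (valence 4) → 0 H
  atom 5: C, bond orders sum to 4 (valence 4) → 0 H
  atom 6: O, bond orders sum to 2 (valence 2) → 0 H
  atom 7: C, bond orders sum to 1 (valence 4) → 3 H
  atom 8: C, bond orders sum to 4 (valence 4) → 0 H
  atom 9: O, bond orders sum to 1 (valence 2) → 1 H
  atom 10: S, bond orders sum to 2 (valence 2) → 0 H
  atom 11: C, bond orders sum to 4 (valence 4) → 0 H
  atom 12: I (halogen, monovalent) → 0 H
Totals → C:7, H:7, I:1, O:3, S:1.
In Hill order: C7H7IO3S.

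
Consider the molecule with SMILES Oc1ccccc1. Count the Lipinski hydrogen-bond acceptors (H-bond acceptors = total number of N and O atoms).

1

N atoms: 0; O atoms: 1.
Lipinski HBA = 0 + 1 = 1.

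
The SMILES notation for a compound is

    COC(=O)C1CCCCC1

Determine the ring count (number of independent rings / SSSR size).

In SMILES, each pair of matching ring-closure digits denotes one ring-closing bond; the number of such bonds equals the number of independent rings.
Ring-closure bonds here: 1.

1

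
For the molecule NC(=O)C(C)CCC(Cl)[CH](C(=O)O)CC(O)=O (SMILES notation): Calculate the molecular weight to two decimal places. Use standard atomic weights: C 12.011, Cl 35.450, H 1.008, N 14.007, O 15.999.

First, the molecular formula is C10H16ClNO5 (counting implicit H from valence).
  C: 10 × 12.011 = 120.110
  Cl: 1 × 35.450 = 35.450
  H: 16 × 1.008 = 16.128
  N: 1 × 14.007 = 14.007
  O: 5 × 15.999 = 79.995
Sum: 10×12.011 + 1×35.450 + 16×1.008 + 1×14.007 + 5×15.999 = 265.690 → 265.69 g/mol.

265.69 g/mol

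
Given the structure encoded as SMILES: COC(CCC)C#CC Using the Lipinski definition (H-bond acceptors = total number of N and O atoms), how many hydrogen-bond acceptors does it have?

1

N atoms: 0; O atoms: 1.
Lipinski HBA = 0 + 1 = 1.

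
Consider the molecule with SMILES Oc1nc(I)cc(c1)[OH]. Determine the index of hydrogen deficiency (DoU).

Molecular formula: C5H4INO2.
DoU = (2C + 2 + N − H − X) / 2, where X is the halogen count and O/S are ignored.
    = (2·5 + 2 + 1 − 4 − 1) / 2 = 8 / 2 = 4.

4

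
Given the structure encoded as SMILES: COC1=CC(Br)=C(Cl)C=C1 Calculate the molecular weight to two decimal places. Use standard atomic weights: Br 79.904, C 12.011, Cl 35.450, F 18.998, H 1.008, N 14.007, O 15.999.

First, the molecular formula is C7H6BrClO (counting implicit H from valence).
  Br: 1 × 79.904 = 79.904
  C: 7 × 12.011 = 84.077
  Cl: 1 × 35.450 = 35.450
  H: 6 × 1.008 = 6.048
  O: 1 × 15.999 = 15.999
Sum: 1×79.904 + 7×12.011 + 1×35.450 + 6×1.008 + 1×15.999 = 221.478 → 221.48 g/mol.

221.48 g/mol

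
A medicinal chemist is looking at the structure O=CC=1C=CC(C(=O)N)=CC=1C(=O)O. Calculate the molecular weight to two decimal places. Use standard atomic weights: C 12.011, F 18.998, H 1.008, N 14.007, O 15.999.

193.16 g/mol

First, the molecular formula is C9H7NO4 (counting implicit H from valence).
  C: 9 × 12.011 = 108.099
  H: 7 × 1.008 = 7.056
  N: 1 × 14.007 = 14.007
  O: 4 × 15.999 = 63.996
Sum: 9×12.011 + 7×1.008 + 1×14.007 + 4×15.999 = 193.158 → 193.16 g/mol.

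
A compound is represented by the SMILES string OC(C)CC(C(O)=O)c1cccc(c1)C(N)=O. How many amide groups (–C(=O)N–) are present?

The amide motif appears at heavy-atom position 15 in the SMILES.
Other groups present: 1 carboxylic acid, 1 hydroxyl.
Amide count: 1.

1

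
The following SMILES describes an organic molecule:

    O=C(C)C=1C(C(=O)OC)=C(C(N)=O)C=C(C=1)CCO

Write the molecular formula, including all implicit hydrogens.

C13H15NO5

Walk through each heavy atom and fill implicit hydrogens from standard valence (C 4, N 3, O 2, S 2, halogen 1):
  atom 1: O, bond orders sum to 2 (valence 2) → 0 H
  atom 2: C, bond orders sum to 4 (valence 4) → 0 H
  atom 3: C, bond orders sum to 1 (valence 4) → 3 H
  atom 4: C, bond orders sum to 4 (valence 4) → 0 H
  atom 5: C, bond orders sum to 4 (valence 4) → 0 H
  atom 6: C, bond orders sum to 4 (valence 4) → 0 H
  atom 7: O, bond orders sum to 2 (valence 2) → 0 H
  atom 8: O, bond orders sum to 2 (valence 2) → 0 H
  atom 9: C, bond orders sum to 1 (valence 4) → 3 H
  atom 10: C, bond orders sum to 4 (valence 4) → 0 H
  atom 11: C, bond orders sum to 4 (valence 4) → 0 H
  atom 12: N, bond orders sum to 1 (valence 3) → 2 H
  atom 13: O, bond orders sum to 2 (valence 2) → 0 H
  atom 14: C, bond orders sum to 3 (valence 4) → 1 H
  atom 15: C, bond orders sum to 4 (valence 4) → 0 H
  atom 16: C, bond orders sum to 3 (valence 4) → 1 H
  atom 17: C, bond orders sum to 2 (valence 4) → 2 H
  atom 18: C, bond orders sum to 2 (valence 4) → 2 H
  atom 19: O, bond orders sum to 1 (valence 2) → 1 H
Totals → C:13, H:15, N:1, O:5.
In Hill order: C13H15NO5.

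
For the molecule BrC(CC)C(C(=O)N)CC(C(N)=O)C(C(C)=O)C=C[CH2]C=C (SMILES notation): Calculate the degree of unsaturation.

Degree of unsaturation = (number of rings) + (number of π bonds).
Ring closures in the SMILES: 0.
π bonds: 5 double bonds (each 1 DoU) → 5 DoU from unsaturation.
Total DoU = 0 + 5 = 5.

5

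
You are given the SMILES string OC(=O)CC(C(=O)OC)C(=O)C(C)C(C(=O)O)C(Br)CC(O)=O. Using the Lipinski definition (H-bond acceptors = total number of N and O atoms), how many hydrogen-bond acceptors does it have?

N atoms: 0; O atoms: 9.
Lipinski HBA = 0 + 9 = 9.

9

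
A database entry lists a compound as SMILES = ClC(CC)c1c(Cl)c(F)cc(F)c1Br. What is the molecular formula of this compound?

C9H7BrCl2F2

Walk through each heavy atom and fill implicit hydrogens from standard valence (C 4, N 3, O 2, S 2, halogen 1); for lowercase aromatic atoms, an aromatic c carries 1 H when it has two neighbours and 0 H with three, and aromatic n carries 0 H:
  atom 1: Cl (halogen, monovalent) → 0 H
  atom 2: C, bond orders sum to 3 (valence 4) → 1 H
  atom 3: C, bond orders sum to 2 (valence 4) → 2 H
  atom 4: C, bond orders sum to 1 (valence 4) → 3 H
  atom 5: aromatic c, 3 neighbours → 0 H
  atom 6: aromatic c, 3 neighbours → 0 H
  atom 7: Cl (halogen, monovalent) → 0 H
  atom 8: aromatic c, 3 neighbours → 0 H
  atom 9: F (halogen, monovalent) → 0 H
  atom 10: aromatic c, 2 neighbours → 1 H
  atom 11: aromatic c, 3 neighbours → 0 H
  atom 12: F (halogen, monovalent) → 0 H
  atom 13: aromatic c, 3 neighbours → 0 H
  atom 14: Br (halogen, monovalent) → 0 H
Totals → C:9, H:7, Br:1, Cl:2, F:2.
In Hill order: C9H7BrCl2F2.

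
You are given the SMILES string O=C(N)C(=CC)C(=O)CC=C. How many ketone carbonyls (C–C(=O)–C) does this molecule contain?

The ketone motif appears at heavy-atom position 7 in the SMILES.
Other groups present: 2 alkene, 1 amide.
Ketone count: 1.

1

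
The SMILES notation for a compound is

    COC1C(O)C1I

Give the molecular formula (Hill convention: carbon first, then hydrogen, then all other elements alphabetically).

Walk through each heavy atom and fill implicit hydrogens from standard valence (C 4, N 3, O 2, S 2, halogen 1):
  atom 1: C, bond orders sum to 1 (valence 4) → 3 H
  atom 2: O, bond orders sum to 2 (valence 2) → 0 H
  atom 3: C, bond orders sum to 3 (valence 4) → 1 H
  atom 4: C, bond orders sum to 3 (valence 4) → 1 H
  atom 5: O, bond orders sum to 1 (valence 2) → 1 H
  atom 6: C, bond orders sum to 3 (valence 4) → 1 H
  atom 7: I (halogen, monovalent) → 0 H
Totals → C:4, H:7, I:1, O:2.

C4H7IO2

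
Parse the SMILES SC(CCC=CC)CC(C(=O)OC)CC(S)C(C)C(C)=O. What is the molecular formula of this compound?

C16H28O3S2

Walk through each heavy atom and fill implicit hydrogens from standard valence (C 4, N 3, O 2, S 2, halogen 1):
  atom 1: S, bond orders sum to 1 (valence 2) → 1 H
  atom 2: C, bond orders sum to 3 (valence 4) → 1 H
  atom 3: C, bond orders sum to 2 (valence 4) → 2 H
  atom 4: C, bond orders sum to 2 (valence 4) → 2 H
  atom 5: C, bond orders sum to 3 (valence 4) → 1 H
  atom 6: C, bond orders sum to 3 (valence 4) → 1 H
  atom 7: C, bond orders sum to 1 (valence 4) → 3 H
  atom 8: C, bond orders sum to 2 (valence 4) → 2 H
  atom 9: C, bond orders sum to 3 (valence 4) → 1 H
  atom 10: C, bond orders sum to 4 (valence 4) → 0 H
  atom 11: O, bond orders sum to 2 (valence 2) → 0 H
  atom 12: O, bond orders sum to 2 (valence 2) → 0 H
  atom 13: C, bond orders sum to 1 (valence 4) → 3 H
  atom 14: C, bond orders sum to 2 (valence 4) → 2 H
  atom 15: C, bond orders sum to 3 (valence 4) → 1 H
  atom 16: S, bond orders sum to 1 (valence 2) → 1 H
  atom 17: C, bond orders sum to 3 (valence 4) → 1 H
  atom 18: C, bond orders sum to 1 (valence 4) → 3 H
  atom 19: C, bond orders sum to 4 (valence 4) → 0 H
  atom 20: C, bond orders sum to 1 (valence 4) → 3 H
  atom 21: O, bond orders sum to 2 (valence 2) → 0 H
Totals → C:16, H:28, O:3, S:2.
In Hill order: C16H28O3S2.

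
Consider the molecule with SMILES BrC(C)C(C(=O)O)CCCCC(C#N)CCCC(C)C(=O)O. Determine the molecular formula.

C16H26BrNO4

Walk through each heavy atom and fill implicit hydrogens from standard valence (C 4, N 3, O 2, S 2, halogen 1):
  atom 1: Br (halogen, monovalent) → 0 H
  atom 2: C, bond orders sum to 3 (valence 4) → 1 H
  atom 3: C, bond orders sum to 1 (valence 4) → 3 H
  atom 4: C, bond orders sum to 3 (valence 4) → 1 H
  atom 5: C, bond orders sum to 4 (valence 4) → 0 H
  atom 6: O, bond orders sum to 2 (valence 2) → 0 H
  atom 7: O, bond orders sum to 1 (valence 2) → 1 H
  atom 8: C, bond orders sum to 2 (valence 4) → 2 H
  atom 9: C, bond orders sum to 2 (valence 4) → 2 H
  atom 10: C, bond orders sum to 2 (valence 4) → 2 H
  atom 11: C, bond orders sum to 2 (valence 4) → 2 H
  atom 12: C, bond orders sum to 3 (valence 4) → 1 H
  atom 13: C, bond orders sum to 4 (valence 4) → 0 H
  atom 14: N, bond orders sum to 3 (valence 3) → 0 H
  atom 15: C, bond orders sum to 2 (valence 4) → 2 H
  atom 16: C, bond orders sum to 2 (valence 4) → 2 H
  atom 17: C, bond orders sum to 2 (valence 4) → 2 H
  atom 18: C, bond orders sum to 3 (valence 4) → 1 H
  atom 19: C, bond orders sum to 1 (valence 4) → 3 H
  atom 20: C, bond orders sum to 4 (valence 4) → 0 H
  atom 21: O, bond orders sum to 2 (valence 2) → 0 H
  atom 22: O, bond orders sum to 1 (valence 2) → 1 H
Totals → C:16, H:26, Br:1, N:1, O:4.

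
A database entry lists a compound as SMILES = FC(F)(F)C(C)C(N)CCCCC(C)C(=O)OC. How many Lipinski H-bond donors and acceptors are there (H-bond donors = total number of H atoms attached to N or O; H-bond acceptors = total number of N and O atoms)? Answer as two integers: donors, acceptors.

2, 3

Donors: find every N or O and count the H atoms it carries.
  atom 8 (N): bond orders sum to 1 → 2 H
  atom 16 (O): bond orders sum to 2 → 0 H
  atom 17 (O): bond orders sum to 2 → 0 H
Lipinski HBD = 2.
Acceptors: N atoms = 1, O atoms = 2 → HBA = 3.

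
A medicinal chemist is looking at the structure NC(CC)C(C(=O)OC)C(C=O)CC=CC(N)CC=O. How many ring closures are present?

0

In SMILES, each pair of matching ring-closure digits denotes one ring-closing bond; the number of such bonds equals the number of independent rings.
Ring-closure bonds here: 0.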